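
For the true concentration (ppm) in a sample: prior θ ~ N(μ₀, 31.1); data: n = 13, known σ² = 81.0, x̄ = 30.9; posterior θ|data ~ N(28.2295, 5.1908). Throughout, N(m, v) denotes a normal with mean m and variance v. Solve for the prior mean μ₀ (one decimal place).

The posterior mean is a precision-weighted average: μ_n = (τ₀μ₀ + τ_data·x̄)/(τ₀+τ_data), with τ₀=1/σ₀² and τ_data=n/σ².
Here τ₀ = 1/31.1 = 0.032154 and τ_data = 13/81.0 = 0.160494, so τ_n = 0.192648.
Rearranging for μ₀: μ₀ = (μ_n·τ_n − τ_data·x̄)/τ₀ = (28.2295·0.192648 − 0.160494·30.9) / 0.032154 = 0.479092/0.032154 ≈ 14.9.

μ₀ = 14.9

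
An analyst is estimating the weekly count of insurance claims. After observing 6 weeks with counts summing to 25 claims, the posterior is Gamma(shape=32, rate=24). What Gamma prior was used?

Gamma(shape=7, rate=18)

Gamma–Poisson conjugacy: posterior shape = α + Σxᵢ, posterior rate = β + n.
So α = 32 − 25 = 7 and β = 24 − 6 = 18.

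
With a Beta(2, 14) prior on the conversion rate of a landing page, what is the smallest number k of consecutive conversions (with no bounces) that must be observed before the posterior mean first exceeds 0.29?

k = 4

After k conversions and 0 bounces the posterior is Beta(2+k, 14), with mean (2+k)/(2+14+k).
Set (2+k)/(16+k) > 0.29 and solve: k > (0.29·16 − 2)/(1 − 0.29) = 3.718.
The smallest integer exceeding 3.718 is 4.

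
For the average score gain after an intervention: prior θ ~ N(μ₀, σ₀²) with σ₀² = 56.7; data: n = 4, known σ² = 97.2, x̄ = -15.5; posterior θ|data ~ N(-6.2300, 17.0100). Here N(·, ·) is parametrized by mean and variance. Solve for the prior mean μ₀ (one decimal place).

The posterior mean is a precision-weighted average: μ_n = (τ₀μ₀ + τ_data·x̄)/(τ₀+τ_data), with τ₀=1/σ₀² and τ_data=n/σ².
Here τ₀ = 1/56.7 = 0.017637 and τ_data = 4/97.2 = 0.041152, so τ_n = 0.058789.
Rearranging for μ₀: μ₀ = (μ_n·τ_n − τ_data·x̄)/τ₀ = (-6.2300·0.058789 − 0.041152·-15.5) / 0.017637 = 0.271601/0.017637 ≈ 15.4.

μ₀ = 15.4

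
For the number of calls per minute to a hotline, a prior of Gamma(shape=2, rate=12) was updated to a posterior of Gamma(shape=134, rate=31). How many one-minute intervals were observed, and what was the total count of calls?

A Gamma(α, β) prior (rate parametrization) on a Poisson rate with n observations summing to S gives posterior Gamma(α+S, β+n).
Matching: Σxᵢ = 134 − 2 = 132 and n = 31 − 12 = 19.

n = 19 one-minute intervals with total 132 calls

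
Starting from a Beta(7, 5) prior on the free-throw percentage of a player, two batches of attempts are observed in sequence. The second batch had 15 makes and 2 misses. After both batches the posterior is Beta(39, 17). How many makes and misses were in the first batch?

17 makes and 10 misses

Because Beta–binomial updating is additive in the counts, the combined data contributed (α_post−α_prior, β_post−β_prior) successes and failures.
Total across both batches: 39−7=32 makes, 17−5=12 misses.
Subtract the second batch: 32−15=17 makes and 12−2=10 misses.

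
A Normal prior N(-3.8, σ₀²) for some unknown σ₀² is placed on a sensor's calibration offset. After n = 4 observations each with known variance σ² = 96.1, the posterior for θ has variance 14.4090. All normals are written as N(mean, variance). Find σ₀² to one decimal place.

For the Normal–Normal model with known σ², precisions add: τ_n = τ₀ + n/σ².
So 1/σ₀² = 1/14.4090 − 4/96.1 = 0.069401 − 0.041623 = 0.027778.
Hence σ₀² = 1/0.027778 ≈ 36.0.

σ₀² = 36.0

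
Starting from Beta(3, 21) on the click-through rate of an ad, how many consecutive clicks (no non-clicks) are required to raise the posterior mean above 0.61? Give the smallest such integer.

After k clicks and 0 non-clicks the posterior is Beta(3+k, 21), with mean (3+k)/(3+21+k).
Set (3+k)/(24+k) > 0.61 and solve: k > (0.61·24 − 3)/(1 − 0.61) = 29.846.
The smallest integer exceeding 29.846 is 30, and checking k=30: (33)/(54) = 0.6111 > 0.61.

k = 30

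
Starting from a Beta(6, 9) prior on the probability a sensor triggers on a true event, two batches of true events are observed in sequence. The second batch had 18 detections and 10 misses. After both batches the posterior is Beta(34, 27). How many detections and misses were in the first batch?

10 detections and 8 misses

Because Beta–binomial updating is additive in the counts, the combined data contributed (α_post−α_prior, β_post−β_prior) successes and failures.
Total across both batches: 34−6=28 detections, 27−9=18 misses.
Subtract the second batch: 28−18=10 detections and 18−10=8 misses.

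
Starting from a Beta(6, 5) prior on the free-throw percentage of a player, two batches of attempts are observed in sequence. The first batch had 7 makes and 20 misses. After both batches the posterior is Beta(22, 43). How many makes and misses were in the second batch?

9 makes and 18 misses

Because Beta–binomial updating is additive in the counts, the combined data contributed (α_post−α_prior, β_post−β_prior) successes and failures.
Total across both batches: 22−6=16 makes, 43−5=38 misses.
Subtract the first batch: 16−7=9 makes and 38−20=18 misses.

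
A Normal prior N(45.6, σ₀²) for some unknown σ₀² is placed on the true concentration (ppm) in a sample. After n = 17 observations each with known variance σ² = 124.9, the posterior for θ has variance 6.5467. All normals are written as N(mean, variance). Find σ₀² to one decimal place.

σ₀² = 60.1

For the Normal–Normal model with known σ², precisions add: τ_n = τ₀ + n/σ².
So 1/σ₀² = 1/6.5467 − 17/124.9 = 0.152749 − 0.136109 = 0.016640.
Hence σ₀² = 1/0.016640 ≈ 60.1.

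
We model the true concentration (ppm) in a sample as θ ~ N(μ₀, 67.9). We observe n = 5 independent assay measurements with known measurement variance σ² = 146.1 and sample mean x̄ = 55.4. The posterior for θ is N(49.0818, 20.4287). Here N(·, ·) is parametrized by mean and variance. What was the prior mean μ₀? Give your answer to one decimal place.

μ₀ = 34.4

With known observation variance, the Normal–Normal posterior has precision τ_n = τ₀ + n/σ² and mean μ_n = (τ₀μ₀ + (n/σ²)x̄)/τ_n.
Here τ₀ = 1/67.9 = 0.014728 and τ_data = 5/146.1 = 0.034223, so τ_n = 0.048951.
Rearranging for μ₀: μ₀ = (μ_n·τ_n − τ_data·x̄)/τ₀ = (49.0818·0.048951 − 0.034223·55.4) / 0.014728 = 0.506649/0.014728 ≈ 34.4.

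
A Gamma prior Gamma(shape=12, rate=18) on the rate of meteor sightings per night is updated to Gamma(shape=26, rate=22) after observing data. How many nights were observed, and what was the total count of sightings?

n = 4 nights with total 14 sightings

A Gamma(α, β) prior (rate parametrization) on a Poisson rate with n observations summing to S gives posterior Gamma(α+S, β+n).
Matching: Σxᵢ = 26 − 12 = 14 and n = 22 − 18 = 4.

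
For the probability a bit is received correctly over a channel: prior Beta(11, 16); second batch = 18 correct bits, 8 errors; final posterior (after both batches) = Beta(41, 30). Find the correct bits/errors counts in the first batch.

12 correct bits and 6 errors

Sequential conjugate updates are equivalent to a single update on the pooled data, so total successes = posterior α − prior α and total failures = posterior β − prior β.
Total across both batches: 41−11=30 correct bits, 30−16=14 errors.
Subtract the second batch: 30−18=12 correct bits and 14−8=6 errors.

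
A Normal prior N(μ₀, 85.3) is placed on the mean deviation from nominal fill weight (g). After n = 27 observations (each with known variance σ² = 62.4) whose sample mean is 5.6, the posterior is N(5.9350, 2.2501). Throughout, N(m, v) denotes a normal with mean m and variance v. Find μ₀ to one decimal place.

μ₀ = 18.3

With known observation variance, the Normal–Normal posterior has precision τ_n = τ₀ + n/σ² and mean μ_n = (τ₀μ₀ + (n/σ²)x̄)/τ_n.
Here τ₀ = 1/85.3 = 0.011723 and τ_data = 27/62.4 = 0.432692, so τ_n = 0.444415.
Rearranging for μ₀: μ₀ = (μ_n·τ_n − τ_data·x̄)/τ₀ = (5.9350·0.444415 − 0.432692·5.6) / 0.011723 = 0.214528/0.011723 ≈ 18.3.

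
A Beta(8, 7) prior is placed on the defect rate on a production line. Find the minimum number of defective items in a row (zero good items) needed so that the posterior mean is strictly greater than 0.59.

k = 3

After k defective items and 0 good items the posterior is Beta(8+k, 7), with mean (8+k)/(8+7+k).
Set (8+k)/(15+k) > 0.59 and solve: k > (0.59·15 − 8)/(1 − 0.59) = 2.073.
The smallest integer exceeding 2.073 is 3.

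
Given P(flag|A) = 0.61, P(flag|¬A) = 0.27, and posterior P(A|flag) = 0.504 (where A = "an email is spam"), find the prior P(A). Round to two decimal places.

Bayes' rule in odds form gives O(A|E) = O(A)·[P(E|A)/P(E|¬A)], hence O(A) = O(A|E)/LR.
Posterior odds = 0.504/(1−0.504) = 1.0161. LR = 0.61/0.27 = 2.2593.
Prior odds = 1.0161/2.2593 = 0.4497, so P(A) = 0.4497/(1+0.4497) ≈ 0.31.

P(A) = 0.31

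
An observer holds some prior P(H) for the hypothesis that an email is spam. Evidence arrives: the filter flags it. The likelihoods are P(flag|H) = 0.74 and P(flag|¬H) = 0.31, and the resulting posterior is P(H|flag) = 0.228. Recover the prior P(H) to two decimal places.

P(H) = 0.11

In odds form, posterior odds = prior odds × likelihood ratio, so prior odds = posterior odds ÷ LR.
Posterior odds = 0.228/(1−0.228) = 0.2953. LR = 0.74/0.31 = 2.3871.
Prior odds = 0.2953/2.3871 = 0.1237, so P(H) = 0.1237/(1+0.1237) ≈ 0.11.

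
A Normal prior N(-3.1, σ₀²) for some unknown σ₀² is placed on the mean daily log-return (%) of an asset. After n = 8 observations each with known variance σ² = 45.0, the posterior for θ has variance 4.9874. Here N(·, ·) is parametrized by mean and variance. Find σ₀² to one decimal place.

For the Normal–Normal model with known σ², precisions add: τ_n = τ₀ + n/σ².
So 1/σ₀² = 1/4.9874 − 8/45.0 = 0.200505 − 0.177778 = 0.022727.
Hence σ₀² = 1/0.022727 ≈ 44.0.

σ₀² = 44.0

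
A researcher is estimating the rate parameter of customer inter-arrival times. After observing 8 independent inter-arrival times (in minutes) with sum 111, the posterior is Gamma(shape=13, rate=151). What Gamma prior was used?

Gamma–exponential conjugacy: posterior shape = α + n, posterior rate = β + Σtᵢ.
So α = 13 − 8 = 5 and β = 151 − 111 = 40.

Gamma(shape=5, rate=40)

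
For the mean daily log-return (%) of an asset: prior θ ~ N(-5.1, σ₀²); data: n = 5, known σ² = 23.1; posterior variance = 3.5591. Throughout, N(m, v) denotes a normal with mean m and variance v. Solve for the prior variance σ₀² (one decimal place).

For the Normal–Normal model with known σ², precisions add: τ_n = τ₀ + n/σ².
So 1/σ₀² = 1/3.5591 − 5/23.1 = 0.280970 − 0.216450 = 0.064520.
Hence σ₀² = 1/0.064520 ≈ 15.5.

σ₀² = 15.5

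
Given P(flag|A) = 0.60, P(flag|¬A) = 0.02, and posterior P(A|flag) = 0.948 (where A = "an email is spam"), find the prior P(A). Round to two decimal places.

P(A) = 0.38

Bayes' rule in odds form gives O(A|E) = O(A)·[P(E|A)/P(E|¬A)], hence O(A) = O(A|E)/LR.
Posterior odds = 0.948/(1−0.948) = 18.2308. LR = 0.60/0.02 = 30.0000.
Prior odds = 18.2308/30.0000 = 0.6077, so P(A) = 0.6077/(1+0.6077) ≈ 0.38.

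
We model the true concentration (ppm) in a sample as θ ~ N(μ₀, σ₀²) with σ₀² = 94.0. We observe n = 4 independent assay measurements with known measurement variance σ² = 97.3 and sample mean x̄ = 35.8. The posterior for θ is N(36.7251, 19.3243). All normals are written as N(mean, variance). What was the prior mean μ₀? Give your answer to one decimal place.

The posterior mean is a precision-weighted average: μ_n = (τ₀μ₀ + τ_data·x̄)/(τ₀+τ_data), with τ₀=1/σ₀² and τ_data=n/σ².
Here τ₀ = 1/94.0 = 0.010638 and τ_data = 4/97.3 = 0.041110, so τ_n = 0.051748.
Rearranging for μ₀: μ₀ = (μ_n·τ_n − τ_data·x̄)/τ₀ = (36.7251·0.051748 − 0.041110·35.8) / 0.010638 = 0.428712/0.010638 ≈ 40.3.

μ₀ = 40.3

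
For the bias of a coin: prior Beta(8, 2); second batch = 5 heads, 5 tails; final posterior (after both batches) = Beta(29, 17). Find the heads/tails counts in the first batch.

Because Beta–binomial updating is additive in the counts, the combined data contributed (α_post−α_prior, β_post−β_prior) successes and failures.
Total across both batches: 29−8=21 heads, 17−2=15 tails.
Subtract the second batch: 21−5=16 heads and 15−5=10 tails.

16 heads and 10 tails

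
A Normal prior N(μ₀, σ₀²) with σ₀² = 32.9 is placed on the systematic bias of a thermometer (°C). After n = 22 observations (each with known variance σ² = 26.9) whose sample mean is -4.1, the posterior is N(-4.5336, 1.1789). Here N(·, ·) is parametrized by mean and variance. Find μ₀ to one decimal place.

The posterior mean is a precision-weighted average: μ_n = (τ₀μ₀ + τ_data·x̄)/(τ₀+τ_data), with τ₀=1/σ₀² and τ_data=n/σ².
Here τ₀ = 1/32.9 = 0.030395 and τ_data = 22/26.9 = 0.817844, so τ_n = 0.848239.
Rearranging for μ₀: μ₀ = (μ_n·τ_n − τ_data·x̄)/τ₀ = (-4.5336·0.848239 − 0.817844·-4.1) / 0.030395 = -0.492416/0.030395 ≈ -16.2.

μ₀ = -16.2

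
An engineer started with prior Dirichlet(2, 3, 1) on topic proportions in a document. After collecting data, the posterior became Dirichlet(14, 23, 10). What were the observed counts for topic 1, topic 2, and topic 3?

counts (12, 20, 9)

For a Dirichlet(α) prior with multinomial counts c, the posterior is Dirichlet(α + c) componentwise.
Counts are posterior − prior componentwise: 14−2=12, 23−3=20, 10−1=9.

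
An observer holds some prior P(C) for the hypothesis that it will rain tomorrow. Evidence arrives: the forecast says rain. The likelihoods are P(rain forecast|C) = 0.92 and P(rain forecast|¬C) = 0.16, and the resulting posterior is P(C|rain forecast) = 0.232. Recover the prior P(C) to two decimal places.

P(C) = 0.05

In odds form, posterior odds = prior odds × likelihood ratio, so prior odds = posterior odds ÷ LR.
Posterior odds = 0.232/(1−0.232) = 0.3021. LR = 0.92/0.16 = 5.7500.
Prior odds = 0.3021/5.7500 = 0.0525, so P(C) = 0.0525/(1+0.0525) ≈ 0.05.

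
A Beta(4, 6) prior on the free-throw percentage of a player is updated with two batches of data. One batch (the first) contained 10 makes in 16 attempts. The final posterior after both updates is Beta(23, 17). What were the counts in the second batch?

9 makes and 5 misses

Sequential conjugate updates are equivalent to a single update on the pooled data, so total successes = posterior α − prior α and total failures = posterior β − prior β.
Total across both batches: 23−4=19 makes, 17−6=11 misses.
Subtract the first batch: 19−10=9 makes and 11−6=5 misses.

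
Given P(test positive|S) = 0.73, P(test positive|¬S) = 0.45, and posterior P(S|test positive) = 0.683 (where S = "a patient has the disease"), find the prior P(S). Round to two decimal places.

P(S) = 0.57

In odds form, posterior odds = prior odds × likelihood ratio, so prior odds = posterior odds ÷ LR.
Posterior odds = 0.683/(1−0.683) = 2.1546. LR = 0.73/0.45 = 1.6222.
Prior odds = 2.1546/1.6222 = 1.3282, so P(S) = 1.3282/(1+1.3282) ≈ 0.57.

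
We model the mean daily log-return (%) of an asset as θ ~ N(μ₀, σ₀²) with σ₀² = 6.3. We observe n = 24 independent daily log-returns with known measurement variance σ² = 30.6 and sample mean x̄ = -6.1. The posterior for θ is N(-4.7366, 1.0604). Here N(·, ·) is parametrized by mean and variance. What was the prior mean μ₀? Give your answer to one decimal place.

μ₀ = 2.0

The posterior mean is a precision-weighted average: μ_n = (τ₀μ₀ + τ_data·x̄)/(τ₀+τ_data), with τ₀=1/σ₀² and τ_data=n/σ².
Here τ₀ = 1/6.3 = 0.158730 and τ_data = 24/30.6 = 0.784314, so τ_n = 0.943044.
Rearranging for μ₀: μ₀ = (μ_n·τ_n − τ_data·x̄)/τ₀ = (-4.7366·0.943044 − 0.784314·-6.1) / 0.158730 = 0.317493/0.158730 ≈ 2.0.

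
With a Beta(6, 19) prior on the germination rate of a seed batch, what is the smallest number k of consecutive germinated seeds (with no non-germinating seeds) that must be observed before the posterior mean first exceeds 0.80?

After k germinated seeds and 0 non-germinating seeds the posterior is Beta(6+k, 19), with mean (6+k)/(6+19+k).
Set (6+k)/(25+k) > 0.80 and solve: k > (0.80·25 − 6)/(1 − 0.80) = 70.000.
The smallest integer exceeding 70.000 is 71, and checking k=71: (77)/(96) = 0.8021 > 0.80.

k = 71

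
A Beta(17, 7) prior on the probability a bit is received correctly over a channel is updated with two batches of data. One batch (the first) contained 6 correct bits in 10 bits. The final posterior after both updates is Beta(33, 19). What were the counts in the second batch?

Sequential conjugate updates are equivalent to a single update on the pooled data, so total successes = posterior α − prior α and total failures = posterior β − prior β.
Total across both batches: 33−17=16 correct bits, 19−7=12 errors.
Subtract the first batch: 16−6=10 correct bits and 12−4=8 errors.

10 correct bits and 8 errors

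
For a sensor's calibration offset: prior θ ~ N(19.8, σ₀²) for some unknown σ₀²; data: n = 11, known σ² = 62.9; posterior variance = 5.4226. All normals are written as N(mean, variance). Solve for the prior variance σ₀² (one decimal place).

σ₀² = 104.9

Posterior precision equals prior precision plus data precision: 1/σ_n² = 1/σ₀² + n/σ².
So 1/σ₀² = 1/5.4226 − 11/62.9 = 0.184413 − 0.174881 = 0.009532.
Hence σ₀² = 1/0.009532 ≈ 104.9.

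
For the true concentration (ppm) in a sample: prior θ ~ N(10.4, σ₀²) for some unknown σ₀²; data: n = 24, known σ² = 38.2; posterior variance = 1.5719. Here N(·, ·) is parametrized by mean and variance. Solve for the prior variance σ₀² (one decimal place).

σ₀² = 126.6

Posterior precision equals prior precision plus data precision: 1/σ_n² = 1/σ₀² + n/σ².
So 1/σ₀² = 1/1.5719 − 24/38.2 = 0.636173 − 0.628272 = 0.007901.
Hence σ₀² = 1/0.007901 ≈ 126.6.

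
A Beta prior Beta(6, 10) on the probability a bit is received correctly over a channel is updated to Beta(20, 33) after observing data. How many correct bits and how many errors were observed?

A Beta(a, b) prior with s successes and f failures in binomial data gives a Beta(a+s, b+f) posterior.
Match parameters: s=20−6=14, f=33−10=23.

14 correct bits and 23 errors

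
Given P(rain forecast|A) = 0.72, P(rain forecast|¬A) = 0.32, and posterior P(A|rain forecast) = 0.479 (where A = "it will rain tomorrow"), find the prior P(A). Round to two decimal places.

P(A) = 0.29

Bayes' rule in odds form gives O(A|E) = O(A)·[P(E|A)/P(E|¬A)], hence O(A) = O(A|E)/LR.
Posterior odds = 0.479/(1−0.479) = 0.9194. LR = 0.72/0.32 = 2.2500.
Prior odds = 0.9194/2.2500 = 0.4086, so P(A) = 0.4086/(1+0.4086) ≈ 0.29.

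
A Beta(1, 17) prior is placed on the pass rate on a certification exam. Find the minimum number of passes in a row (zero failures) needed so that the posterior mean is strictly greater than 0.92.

After k passes and 0 failures the posterior is Beta(1+k, 17), with mean (1+k)/(1+17+k).
Set (1+k)/(18+k) > 0.92 and solve: k > (0.92·18 − 1)/(1 − 0.92) = 194.500.
The smallest integer exceeding 194.500 is 195.

k = 195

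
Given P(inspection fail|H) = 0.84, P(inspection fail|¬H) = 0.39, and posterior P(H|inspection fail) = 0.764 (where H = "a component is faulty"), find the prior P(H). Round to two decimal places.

Bayes' rule in odds form gives O(H|E) = O(H)·[P(E|H)/P(E|¬H)], hence O(H) = O(H|E)/LR.
Posterior odds = 0.764/(1−0.764) = 3.2373. LR = 0.84/0.39 = 2.1538.
Prior odds = 3.2373/2.1538 = 1.5031, so P(H) = 1.5031/(1+1.5031) ≈ 0.60.

P(H) = 0.60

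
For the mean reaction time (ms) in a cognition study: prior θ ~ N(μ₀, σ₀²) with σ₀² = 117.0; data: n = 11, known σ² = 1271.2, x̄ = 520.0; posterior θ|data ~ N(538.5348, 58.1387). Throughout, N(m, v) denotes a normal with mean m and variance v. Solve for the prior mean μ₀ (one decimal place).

μ₀ = 557.3

With known observation variance, the Normal–Normal posterior has precision τ_n = τ₀ + n/σ² and mean μ_n = (τ₀μ₀ + (n/σ²)x̄)/τ_n.
Here τ₀ = 1/117.0 = 0.008547 and τ_data = 11/1271.2 = 0.008653, so τ_n = 0.017200.
Rearranging for μ₀: μ₀ = (μ_n·τ_n − τ_data·x̄)/τ₀ = (538.5348·0.017200 − 0.008653·520.0) / 0.008547 = 4.763239/0.008547 ≈ 557.3.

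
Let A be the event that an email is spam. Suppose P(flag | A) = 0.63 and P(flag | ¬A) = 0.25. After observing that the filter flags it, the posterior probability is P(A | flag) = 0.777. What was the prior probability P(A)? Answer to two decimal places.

Bayes' rule in odds form gives O(A|E) = O(A)·[P(E|A)/P(E|¬A)], hence O(A) = O(A|E)/LR.
Posterior odds = 0.777/(1−0.777) = 3.4843. LR = 0.63/0.25 = 2.5200.
Prior odds = 3.4843/2.5200 = 1.3827, so P(A) = 1.3827/(1+1.3827) ≈ 0.58.

P(A) = 0.58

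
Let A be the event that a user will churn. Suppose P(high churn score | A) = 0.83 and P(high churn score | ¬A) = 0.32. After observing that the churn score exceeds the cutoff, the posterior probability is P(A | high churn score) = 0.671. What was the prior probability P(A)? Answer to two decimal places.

In odds form, posterior odds = prior odds × likelihood ratio, so prior odds = posterior odds ÷ LR.
Posterior odds = 0.671/(1−0.671) = 2.0395. LR = 0.83/0.32 = 2.5938.
Prior odds = 2.0395/2.5938 = 0.7863, so P(A) = 0.7863/(1+0.7863) ≈ 0.44.

P(A) = 0.44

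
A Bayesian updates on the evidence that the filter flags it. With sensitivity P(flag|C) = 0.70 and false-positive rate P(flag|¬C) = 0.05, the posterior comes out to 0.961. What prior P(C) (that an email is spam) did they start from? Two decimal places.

P(C) = 0.64

In odds form, posterior odds = prior odds × likelihood ratio, so prior odds = posterior odds ÷ LR.
Posterior odds = 0.961/(1−0.961) = 24.6410. LR = 0.70/0.05 = 14.0000.
Prior odds = 24.6410/14.0000 = 1.7601, so P(C) = 1.7601/(1+1.7601) ≈ 0.64.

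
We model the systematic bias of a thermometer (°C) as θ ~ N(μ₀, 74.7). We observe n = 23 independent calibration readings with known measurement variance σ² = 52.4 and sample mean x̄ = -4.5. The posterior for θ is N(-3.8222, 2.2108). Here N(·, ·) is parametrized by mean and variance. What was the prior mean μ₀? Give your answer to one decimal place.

The posterior mean is a precision-weighted average: μ_n = (τ₀μ₀ + τ_data·x̄)/(τ₀+τ_data), with τ₀=1/σ₀² and τ_data=n/σ².
Here τ₀ = 1/74.7 = 0.013387 and τ_data = 23/52.4 = 0.438931, so τ_n = 0.452318.
Rearranging for μ₀: μ₀ = (μ_n·τ_n − τ_data·x̄)/τ₀ = (-3.8222·0.452318 − 0.438931·-4.5) / 0.013387 = 0.246340/0.013387 ≈ 18.4.

μ₀ = 18.4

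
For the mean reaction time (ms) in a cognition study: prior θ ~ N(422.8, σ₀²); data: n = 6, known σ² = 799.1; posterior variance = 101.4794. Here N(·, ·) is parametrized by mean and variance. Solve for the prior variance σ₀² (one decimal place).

Posterior precision equals prior precision plus data precision: 1/σ_n² = 1/σ₀² + n/σ².
So 1/σ₀² = 1/101.4794 − 6/799.1 = 0.009854 − 0.007508 = 0.002346.
Hence σ₀² = 1/0.002346 ≈ 426.3.

σ₀² = 426.3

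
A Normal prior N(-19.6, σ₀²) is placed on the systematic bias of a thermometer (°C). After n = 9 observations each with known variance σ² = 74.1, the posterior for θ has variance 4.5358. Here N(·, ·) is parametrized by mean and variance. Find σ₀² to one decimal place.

Posterior precision equals prior precision plus data precision: 1/σ_n² = 1/σ₀² + n/σ².
So 1/σ₀² = 1/4.5358 − 9/74.1 = 0.220468 − 0.121457 = 0.099011.
Hence σ₀² = 1/0.099011 ≈ 10.1.

σ₀² = 10.1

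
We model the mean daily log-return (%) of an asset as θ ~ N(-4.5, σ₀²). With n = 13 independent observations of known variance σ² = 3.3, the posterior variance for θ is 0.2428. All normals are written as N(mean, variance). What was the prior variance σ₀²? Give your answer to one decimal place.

Posterior precision equals prior precision plus data precision: 1/σ_n² = 1/σ₀² + n/σ².
So 1/σ₀² = 1/0.2428 − 13/3.3 = 4.118616 − 3.939394 = 0.179222.
Hence σ₀² = 1/0.179222 ≈ 5.6.

σ₀² = 5.6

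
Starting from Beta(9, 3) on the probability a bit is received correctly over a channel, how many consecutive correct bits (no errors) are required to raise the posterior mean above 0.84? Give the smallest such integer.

k = 7

After k correct bits and 0 errors the posterior is Beta(9+k, 3), with mean (9+k)/(9+3+k).
Set (9+k)/(12+k) > 0.84 and solve: k > (0.84·12 − 9)/(1 − 0.84) = 6.750.
The smallest integer exceeding 6.750 is 7.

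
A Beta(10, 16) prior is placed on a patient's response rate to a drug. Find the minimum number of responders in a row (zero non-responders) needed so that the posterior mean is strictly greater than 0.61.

k = 16

After k responders and 0 non-responders the posterior is Beta(10+k, 16), with mean (10+k)/(10+16+k).
Set (10+k)/(26+k) > 0.61 and solve: k > (0.61·26 − 10)/(1 − 0.61) = 15.026.
The smallest integer exceeding 15.026 is 16.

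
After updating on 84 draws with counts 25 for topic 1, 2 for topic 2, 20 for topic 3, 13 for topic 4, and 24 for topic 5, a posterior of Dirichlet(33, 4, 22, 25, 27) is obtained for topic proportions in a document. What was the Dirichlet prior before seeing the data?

Dirichlet(8, 2, 2, 12, 3)

For a Dirichlet(α) prior with multinomial counts c, the posterior is Dirichlet(α + c) componentwise.
Subtract each count from the matching posterior parameter: 33−25=8, 4−2=2, 22−20=2, 25−13=12, 27−24=3.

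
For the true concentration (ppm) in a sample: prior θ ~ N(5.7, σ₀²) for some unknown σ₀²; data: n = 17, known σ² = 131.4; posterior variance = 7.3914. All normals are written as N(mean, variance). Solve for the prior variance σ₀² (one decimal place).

Posterior precision equals prior precision plus data precision: 1/σ_n² = 1/σ₀² + n/σ².
So 1/σ₀² = 1/7.3914 − 17/131.4 = 0.135292 − 0.129376 = 0.005916.
Hence σ₀² = 1/0.005916 ≈ 169.0.

σ₀² = 169.0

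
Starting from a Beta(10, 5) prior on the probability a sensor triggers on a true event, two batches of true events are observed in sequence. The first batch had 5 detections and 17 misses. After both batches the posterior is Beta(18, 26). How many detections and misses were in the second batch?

3 detections and 4 misses

Because Beta–binomial updating is additive in the counts, the combined data contributed (α_post−α_prior, β_post−β_prior) successes and failures.
Total across both batches: 18−10=8 detections, 26−5=21 misses.
Subtract the first batch: 8−5=3 detections and 21−17=4 misses.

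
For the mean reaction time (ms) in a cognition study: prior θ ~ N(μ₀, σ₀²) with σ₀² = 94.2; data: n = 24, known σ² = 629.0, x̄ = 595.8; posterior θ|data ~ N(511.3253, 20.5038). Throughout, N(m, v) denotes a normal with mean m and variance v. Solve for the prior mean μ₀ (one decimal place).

μ₀ = 207.7

The posterior mean is a precision-weighted average: μ_n = (τ₀μ₀ + τ_data·x̄)/(τ₀+τ_data), with τ₀=1/σ₀² and τ_data=n/σ².
Here τ₀ = 1/94.2 = 0.010616 and τ_data = 24/629.0 = 0.038156, so τ_n = 0.048772.
Rearranging for μ₀: μ₀ = (μ_n·τ_n − τ_data·x̄)/τ₀ = (511.3253·0.048772 − 0.038156·595.8) / 0.010616 = 2.205013/0.010616 ≈ 207.7.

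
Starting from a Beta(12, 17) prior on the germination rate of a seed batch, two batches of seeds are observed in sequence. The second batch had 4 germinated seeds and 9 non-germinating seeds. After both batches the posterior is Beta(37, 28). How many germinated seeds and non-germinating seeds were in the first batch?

21 germinated seeds and 2 non-germinating seeds

Sequential conjugate updates are equivalent to a single update on the pooled data, so total successes = posterior α − prior α and total failures = posterior β − prior β.
Total across both batches: 37−12=25 germinated seeds, 28−17=11 non-germinating seeds.
Subtract the second batch: 25−4=21 germinated seeds and 11−9=2 non-germinating seeds.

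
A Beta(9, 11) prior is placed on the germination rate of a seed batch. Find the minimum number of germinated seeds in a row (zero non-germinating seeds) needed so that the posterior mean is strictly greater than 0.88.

After k germinated seeds and 0 non-germinating seeds the posterior is Beta(9+k, 11), with mean (9+k)/(9+11+k).
Set (9+k)/(20+k) > 0.88 and solve: k > (0.88·20 − 9)/(1 − 0.88) = 71.667.
The smallest integer exceeding 71.667 is 72, and checking k=72: (81)/(92) = 0.8804 > 0.88.

k = 72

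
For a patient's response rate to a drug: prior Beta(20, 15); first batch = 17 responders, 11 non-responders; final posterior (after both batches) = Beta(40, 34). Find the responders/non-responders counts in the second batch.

3 responders and 8 non-responders

Sequential conjugate updates are equivalent to a single update on the pooled data, so total successes = posterior α − prior α and total failures = posterior β − prior β.
Total across both batches: 40−20=20 responders, 34−15=19 non-responders.
Subtract the first batch: 20−17=3 responders and 19−11=8 non-responders.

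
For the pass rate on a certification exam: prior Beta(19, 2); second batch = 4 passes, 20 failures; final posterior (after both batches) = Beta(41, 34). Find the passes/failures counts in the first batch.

18 passes and 12 failures

Sequential conjugate updates are equivalent to a single update on the pooled data, so total successes = posterior α − prior α and total failures = posterior β − prior β.
Total across both batches: 41−19=22 passes, 34−2=32 failures.
Subtract the second batch: 22−4=18 passes and 32−20=12 failures.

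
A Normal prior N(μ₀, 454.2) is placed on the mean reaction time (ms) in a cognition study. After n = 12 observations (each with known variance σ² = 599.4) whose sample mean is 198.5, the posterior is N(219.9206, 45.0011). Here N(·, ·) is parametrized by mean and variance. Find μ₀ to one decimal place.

μ₀ = 414.7

With known observation variance, the Normal–Normal posterior has precision τ_n = τ₀ + n/σ² and mean μ_n = (τ₀μ₀ + (n/σ²)x̄)/τ_n.
Here τ₀ = 1/454.2 = 0.002202 and τ_data = 12/599.4 = 0.020020, so τ_n = 0.022222.
Rearranging for μ₀: μ₀ = (μ_n·τ_n − τ_data·x̄)/τ₀ = (219.9206·0.022222 − 0.020020·198.5) / 0.002202 = 0.913106/0.002202 ≈ 414.7.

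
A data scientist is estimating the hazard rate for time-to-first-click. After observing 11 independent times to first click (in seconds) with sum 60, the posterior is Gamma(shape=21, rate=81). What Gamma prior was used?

Gamma(shape=10, rate=21)

For an exponential likelihood with a Gamma(α, β) prior on the rate, n observations with total T give posterior Gamma(α+n, β+T).
So α = 21 − 11 = 10 and β = 81 − 60 = 21.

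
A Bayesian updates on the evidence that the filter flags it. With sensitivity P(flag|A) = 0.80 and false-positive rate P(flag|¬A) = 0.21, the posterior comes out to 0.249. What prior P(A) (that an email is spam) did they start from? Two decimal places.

Bayes' rule in odds form gives O(A|E) = O(A)·[P(E|A)/P(E|¬A)], hence O(A) = O(A|E)/LR.
Posterior odds = 0.249/(1−0.249) = 0.3316. LR = 0.80/0.21 = 3.8095.
Prior odds = 0.3316/3.8095 = 0.0870, so P(A) = 0.0870/(1+0.0870) ≈ 0.08.

P(A) = 0.08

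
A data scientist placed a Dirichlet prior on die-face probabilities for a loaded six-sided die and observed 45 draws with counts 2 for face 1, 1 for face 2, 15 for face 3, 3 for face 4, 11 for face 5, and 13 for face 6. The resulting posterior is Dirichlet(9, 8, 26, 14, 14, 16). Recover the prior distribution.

Dirichlet(7, 7, 11, 11, 3, 3)

For a Dirichlet(α) prior with multinomial counts c, the posterior is Dirichlet(α + c) componentwise.
Subtract each count from the matching posterior parameter: 9−2=7, 8−1=7, 26−15=11, 14−3=11, 14−11=3, 16−13=3.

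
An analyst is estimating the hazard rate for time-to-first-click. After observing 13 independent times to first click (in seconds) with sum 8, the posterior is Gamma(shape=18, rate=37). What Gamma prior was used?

Gamma(shape=5, rate=29)

For an exponential likelihood with a Gamma(α, β) prior on the rate, n observations with total T give posterior Gamma(α+n, β+T).
So α = 18 − 13 = 5 and β = 37 − 8 = 29.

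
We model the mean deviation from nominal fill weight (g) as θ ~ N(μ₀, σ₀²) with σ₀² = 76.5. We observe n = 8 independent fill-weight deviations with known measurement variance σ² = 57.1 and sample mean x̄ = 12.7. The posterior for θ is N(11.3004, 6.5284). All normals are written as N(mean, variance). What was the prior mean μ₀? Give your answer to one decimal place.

With known observation variance, the Normal–Normal posterior has precision τ_n = τ₀ + n/σ² and mean μ_n = (τ₀μ₀ + (n/σ²)x̄)/τ_n.
Here τ₀ = 1/76.5 = 0.013072 and τ_data = 8/57.1 = 0.140105, so τ_n = 0.153177.
Rearranging for μ₀: μ₀ = (μ_n·τ_n − τ_data·x̄)/τ₀ = (11.3004·0.153177 − 0.140105·12.7) / 0.013072 = -0.048372/0.013072 ≈ -3.7.

μ₀ = -3.7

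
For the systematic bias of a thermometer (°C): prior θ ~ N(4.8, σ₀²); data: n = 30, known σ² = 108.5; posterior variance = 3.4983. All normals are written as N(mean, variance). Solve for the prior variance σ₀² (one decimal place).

Posterior precision equals prior precision plus data precision: 1/σ_n² = 1/σ₀² + n/σ².
So 1/σ₀² = 1/3.4983 − 30/108.5 = 0.285853 − 0.276498 = 0.009355.
Hence σ₀² = 1/0.009355 ≈ 106.9.

σ₀² = 106.9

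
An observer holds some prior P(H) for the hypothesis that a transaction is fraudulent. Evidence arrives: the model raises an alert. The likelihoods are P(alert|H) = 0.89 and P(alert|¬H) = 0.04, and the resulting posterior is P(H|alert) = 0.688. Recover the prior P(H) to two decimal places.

In odds form, posterior odds = prior odds × likelihood ratio, so prior odds = posterior odds ÷ LR.
Posterior odds = 0.688/(1−0.688) = 2.2051. LR = 0.89/0.04 = 22.2500.
Prior odds = 2.2051/22.2500 = 0.0991, so P(H) = 0.0991/(1+0.0991) ≈ 0.09.

P(H) = 0.09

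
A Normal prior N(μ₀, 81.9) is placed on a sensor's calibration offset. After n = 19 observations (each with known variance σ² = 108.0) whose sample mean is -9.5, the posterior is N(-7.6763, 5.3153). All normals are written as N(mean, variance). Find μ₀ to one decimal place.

The posterior mean is a precision-weighted average: μ_n = (τ₀μ₀ + τ_data·x̄)/(τ₀+τ_data), with τ₀=1/σ₀² and τ_data=n/σ².
Here τ₀ = 1/81.9 = 0.012210 and τ_data = 19/108.0 = 0.175926, so τ_n = 0.188136.
Rearranging for μ₀: μ₀ = (μ_n·τ_n − τ_data·x̄)/τ₀ = (-7.6763·0.188136 − 0.175926·-9.5) / 0.012210 = 0.227109/0.012210 ≈ 18.6.

μ₀ = 18.6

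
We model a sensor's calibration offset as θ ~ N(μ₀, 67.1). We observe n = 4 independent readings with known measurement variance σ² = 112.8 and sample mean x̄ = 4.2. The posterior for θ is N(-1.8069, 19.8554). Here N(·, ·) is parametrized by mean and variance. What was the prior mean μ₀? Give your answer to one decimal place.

μ₀ = -16.1

With known observation variance, the Normal–Normal posterior has precision τ_n = τ₀ + n/σ² and mean μ_n = (τ₀μ₀ + (n/σ²)x̄)/τ_n.
Here τ₀ = 1/67.1 = 0.014903 and τ_data = 4/112.8 = 0.035461, so τ_n = 0.050364.
Rearranging for μ₀: μ₀ = (μ_n·τ_n − τ_data·x̄)/τ₀ = (-1.8069·0.050364 − 0.035461·4.2) / 0.014903 = -0.239939/0.014903 ≈ -16.1.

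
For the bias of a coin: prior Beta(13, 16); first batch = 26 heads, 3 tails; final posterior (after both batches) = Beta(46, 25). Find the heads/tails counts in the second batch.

7 heads and 6 tails

Sequential conjugate updates are equivalent to a single update on the pooled data, so total successes = posterior α − prior α and total failures = posterior β − prior β.
Total across both batches: 46−13=33 heads, 25−16=9 tails.
Subtract the first batch: 33−26=7 heads and 9−3=6 tails.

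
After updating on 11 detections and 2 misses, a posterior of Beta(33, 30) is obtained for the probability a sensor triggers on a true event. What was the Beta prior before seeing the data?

A Beta(α, β) prior with s successes and f failures in binomial data gives a Beta(α+s, β+f) posterior.
Subtract the data counts: 33−11=22, 30−2=28.

Beta(22, 28)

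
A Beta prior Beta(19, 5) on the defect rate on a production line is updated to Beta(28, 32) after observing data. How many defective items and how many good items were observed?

Under Beta–binomial conjugacy the posterior parameters are (a+s, b+f).
So s = 28 − 19 = 9 and f = 32 − 5 = 27.

9 defective items and 27 good items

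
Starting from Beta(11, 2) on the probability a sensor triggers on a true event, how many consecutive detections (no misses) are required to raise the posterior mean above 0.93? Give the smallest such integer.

k = 16

After k detections and 0 misses the posterior is Beta(11+k, 2), with mean (11+k)/(11+2+k).
Set (11+k)/(13+k) > 0.93 and solve: k > (0.93·13 − 11)/(1 − 0.93) = 15.571.
The smallest integer exceeding 15.571 is 16.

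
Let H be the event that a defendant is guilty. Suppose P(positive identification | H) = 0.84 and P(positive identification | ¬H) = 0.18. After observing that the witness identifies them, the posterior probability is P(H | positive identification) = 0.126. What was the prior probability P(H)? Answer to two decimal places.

P(H) = 0.03

Bayes' rule in odds form gives O(H|E) = O(H)·[P(E|H)/P(E|¬H)], hence O(H) = O(H|E)/LR.
Posterior odds = 0.126/(1−0.126) = 0.1442. LR = 0.84/0.18 = 4.6667.
Prior odds = 0.1442/4.6667 = 0.0309, so P(H) = 0.0309/(1+0.0309) ≈ 0.03.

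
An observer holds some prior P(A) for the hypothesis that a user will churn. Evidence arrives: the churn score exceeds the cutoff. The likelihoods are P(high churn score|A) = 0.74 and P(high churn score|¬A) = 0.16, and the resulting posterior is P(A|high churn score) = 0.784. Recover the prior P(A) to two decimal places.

In odds form, posterior odds = prior odds × likelihood ratio, so prior odds = posterior odds ÷ LR.
Posterior odds = 0.784/(1−0.784) = 3.6296. LR = 0.74/0.16 = 4.6250.
Prior odds = 3.6296/4.6250 = 0.7848, so P(A) = 0.7848/(1+0.7848) ≈ 0.44.

P(A) = 0.44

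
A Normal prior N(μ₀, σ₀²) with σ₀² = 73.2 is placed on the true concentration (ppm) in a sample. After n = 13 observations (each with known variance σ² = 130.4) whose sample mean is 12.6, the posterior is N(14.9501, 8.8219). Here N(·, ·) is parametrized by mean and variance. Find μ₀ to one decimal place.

μ₀ = 32.1

With known observation variance, the Normal–Normal posterior has precision τ_n = τ₀ + n/σ² and mean μ_n = (τ₀μ₀ + (n/σ²)x̄)/τ_n.
Here τ₀ = 1/73.2 = 0.013661 and τ_data = 13/130.4 = 0.099693, so τ_n = 0.113354.
Rearranging for μ₀: μ₀ = (μ_n·τ_n − τ_data·x̄)/τ₀ = (14.9501·0.113354 − 0.099693·12.6) / 0.013661 = 0.438522/0.013661 ≈ 32.1.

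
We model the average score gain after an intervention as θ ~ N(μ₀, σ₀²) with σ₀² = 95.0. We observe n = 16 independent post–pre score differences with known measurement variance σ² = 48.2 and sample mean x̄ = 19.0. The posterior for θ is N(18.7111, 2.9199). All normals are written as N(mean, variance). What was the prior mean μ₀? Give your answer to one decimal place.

μ₀ = 9.6

With known observation variance, the Normal–Normal posterior has precision τ_n = τ₀ + n/σ² and mean μ_n = (τ₀μ₀ + (n/σ²)x̄)/τ_n.
Here τ₀ = 1/95.0 = 0.010526 and τ_data = 16/48.2 = 0.331950, so τ_n = 0.342476.
Rearranging for μ₀: μ₀ = (μ_n·τ_n − τ_data·x̄)/τ₀ = (18.7111·0.342476 − 0.331950·19.0) / 0.010526 = 0.101053/0.010526 ≈ 9.6.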